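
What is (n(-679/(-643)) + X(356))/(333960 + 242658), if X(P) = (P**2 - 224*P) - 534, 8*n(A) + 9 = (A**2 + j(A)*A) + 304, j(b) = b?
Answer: 7323190413/90819861136 ≈ 0.080634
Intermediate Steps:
n(A) = 295/8 + A**2/4 (n(A) = -9/8 + ((A**2 + A*A) + 304)/8 = -9/8 + ((A**2 + A**2) + 304)/8 = -9/8 + (2*A**2 + 304)/8 = -9/8 + (304 + 2*A**2)/8 = -9/8 + (38 + A**2/4) = 295/8 + A**2/4)
X(P) = -534 + P**2 - 224*P
(n(-679/(-643)) + X(356))/(333960 + 242658) = ((295/8 + (-679/(-643))**2/4) + (-534 + 356**2 - 224*356))/(333960 + 242658) = ((295/8 + (-679*(-1/643))**2/4) + (-534 + 126736 - 79744))/576618 = ((295/8 + (679/643)**2/4) + 46458)*(1/576618) = ((295/8 + (1/4)*(461041/413449)) + 46458)*(1/576618) = ((295/8 + 461041/1653796) + 46458)*(1/576618) = (122889537/3307592 + 46458)*(1/576618) = (153786998673/3307592)*(1/576618) = 7323190413/90819861136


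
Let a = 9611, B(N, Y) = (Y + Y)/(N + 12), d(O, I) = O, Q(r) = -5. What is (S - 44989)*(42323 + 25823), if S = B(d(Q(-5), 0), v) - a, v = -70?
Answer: -3722134520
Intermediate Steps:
B(N, Y) = 2*Y/(12 + N) (B(N, Y) = (2*Y)/(12 + N) = 2*Y/(12 + N))
S = -9631 (S = 2*(-70)/(12 - 5) - 1*9611 = 2*(-70)/7 - 9611 = 2*(-70)*(⅐) - 9611 = -20 - 9611 = -9631)
(S - 44989)*(42323 + 25823) = (-9631 - 44989)*(42323 + 25823) = -54620*68146 = -3722134520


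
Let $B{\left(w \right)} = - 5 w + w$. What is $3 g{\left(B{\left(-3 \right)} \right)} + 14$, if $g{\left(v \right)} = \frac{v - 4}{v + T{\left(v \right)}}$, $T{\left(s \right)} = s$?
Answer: $15$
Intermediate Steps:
$B{\left(w \right)} = - 4 w$
$g{\left(v \right)} = \frac{-4 + v}{2 v}$ ($g{\left(v \right)} = \frac{v - 4}{v + v} = \frac{-4 + v}{2 v}$)
$3 g{\left(B{\left(-3 \right)} \right)} + 14 = 3 \frac{-4 - -12}{2 \left(\left(-4\right) \left(-3\right)\right)} + 14 = 3 \frac{-4 + 12}{2 \cdot 12} + 14 = 3 \cdot \frac{1}{2} \cdot \frac{1}{12} \cdot 8 + 14 = 3 \cdot \frac{1}{3} + 14 = 1 + 14 = 15$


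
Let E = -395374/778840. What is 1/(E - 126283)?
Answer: -389420/49177323547 ≈ -7.9187e-6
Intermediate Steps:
E = -197687/389420 (E = -395374*1/778840 = -197687/389420 ≈ -0.50764)
1/(E - 126283) = 1/(-197687/389420 - 126283) = 1/(-49177323547/389420) = -389420/49177323547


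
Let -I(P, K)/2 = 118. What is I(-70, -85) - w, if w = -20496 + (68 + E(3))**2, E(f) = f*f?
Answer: 14331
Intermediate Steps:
E(f) = f**2
I(P, K) = -236 (I(P, K) = -2*118 = -236)
w = -14567 (w = -20496 + (68 + 3**2)**2 = -20496 + (68 + 9)**2 = -20496 + 77**2 = -20496 + 5929 = -14567)
I(-70, -85) - w = -236 - 1*(-14567) = -236 + 14567 = 14331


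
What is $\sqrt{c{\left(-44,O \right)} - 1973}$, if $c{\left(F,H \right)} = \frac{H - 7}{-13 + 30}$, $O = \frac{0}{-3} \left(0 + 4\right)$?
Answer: $\frac{2 i \sqrt{142579}}{17} \approx 44.423 i$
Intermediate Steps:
$O = 0$ ($O = 0 \left(- \frac{1}{3}\right) 4 = 0 \cdot 4 = 0$)
$c{\left(F,H \right)} = - \frac{7}{17} + \frac{H}{17}$ ($c{\left(F,H \right)} = \frac{-7 + H}{17} = \left(-7 + H\right) \frac{1}{17} = - \frac{7}{17} + \frac{H}{17}$)
$\sqrt{c{\left(-44,O \right)} - 1973} = \sqrt{\left(- \frac{7}{17} + \frac{1}{17} \cdot 0\right) - 1973} = \sqrt{\left(- \frac{7}{17} + 0\right) - 1973} = \sqrt{- \frac{7}{17} - 1973} = \sqrt{- \frac{33548}{17}} = \frac{2 i \sqrt{142579}}{17}$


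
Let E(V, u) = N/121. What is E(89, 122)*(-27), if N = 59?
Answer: -1593/121 ≈ -13.165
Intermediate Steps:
E(V, u) = 59/121
E(89, 122)*(-27) = (59/121)*(-27) = -1593/121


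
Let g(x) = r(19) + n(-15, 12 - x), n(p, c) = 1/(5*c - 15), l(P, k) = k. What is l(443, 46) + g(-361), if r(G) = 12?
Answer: 107301/1850 ≈ 58.001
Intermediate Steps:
n(p, c) = 1/(-15 + 5*c)
g(x) = 12 + 1/(5*(9 - x)) (g(x) = 12 + 1/(5*(-3 + (12 - x))) = 12 + 1/(5*(9 - x)))
l(443, 46) + g(-361) = 46 + (-541 + 60*(-361))/(5*(-9 - 361)) = 46 + (1/5)*(-541 - 21660)/(-370) = 46 + (1/5)*(-1/370)*(-22201) = 46 + 22201/1850 = 107301/1850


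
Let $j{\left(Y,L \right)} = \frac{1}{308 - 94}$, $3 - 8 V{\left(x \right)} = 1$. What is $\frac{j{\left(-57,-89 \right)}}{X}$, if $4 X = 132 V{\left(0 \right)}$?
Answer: $\frac{2}{3531} \approx 0.00056641$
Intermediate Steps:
$V{\left(x \right)} = \frac{1}{4}$ ($V{\left(x \right)} = \frac{3}{8} - \frac{1}{8} = \frac{1}{4}$)
$X = \frac{33}{4}$ ($X = \frac{132 \cdot \frac{1}{4}}{4} = \frac{1}{4} \cdot 33 = \frac{33}{4} \approx 8.25$)
$j{\left(Y,L \right)} = \frac{1}{214}$
$\frac{j{\left(-57,-89 \right)}}{X} = \frac{1}{214 \cdot \frac{33}{4}} = \frac{1}{214} \cdot \frac{4}{33} = \frac{2}{3531}$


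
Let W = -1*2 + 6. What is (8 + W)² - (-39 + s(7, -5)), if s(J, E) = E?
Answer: 188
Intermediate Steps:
W = 4 (W = -2 + 6 = 4)
(8 + W)² - (-39 + s(7, -5)) = (8 + 4)² - (-39 - 5) = 12² - 1*(-44) = 144 + 44 = 188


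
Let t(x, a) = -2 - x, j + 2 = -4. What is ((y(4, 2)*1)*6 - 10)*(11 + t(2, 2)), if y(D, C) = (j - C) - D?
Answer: -574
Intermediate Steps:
j = -6 (j = -2 - 4 = -6)
y(D, C) = -6 - C - D (y(D, C) = (-6 - C) - D = -6 - C - D)
((y(4, 2)*1)*6 - 10)*(11 + t(2, 2)) = (((-6 - 1*2 - 1*4)*1)*6 - 10)*(11 + (-2 - 1*2)) = (((-6 - 2 - 4)*1)*6 - 10)*(11 + (-2 - 2)) = (-12*1*6 - 10)*(11 - 4) = (-12*6 - 10)*7 = (-72 - 10)*7 = -82*7 = -574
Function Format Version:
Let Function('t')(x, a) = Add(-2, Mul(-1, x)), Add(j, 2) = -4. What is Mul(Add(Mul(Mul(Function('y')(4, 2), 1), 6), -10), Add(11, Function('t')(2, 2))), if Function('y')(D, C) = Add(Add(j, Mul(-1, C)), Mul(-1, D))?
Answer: -574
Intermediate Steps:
j = -6 (j = Add(-2, -4) = -6)
Function('y')(D, C) = Add(-6, Mul(-1, C), Mul(-1, D)) (Function('y')(D, C) = Add(Add(-6, Mul(-1, C)), Mul(-1, D)) = Add(-6, Mul(-1, C), Mul(-1, D)))
Mul(Add(Mul(Mul(Function('y')(4, 2), 1), 6), -10), Add(11, Function('t')(2, 2))) = Mul(Add(Mul(Mul(Add(-6, Mul(-1, 2), Mul(-1, 4)), 1), 6), -10), Add(11, Add(-2, Mul(-1, 2)))) = Mul(Add(Mul(Mul(Add(-6, -2, -4), 1), 6), -10), Add(11, Add(-2, -2))) = Mul(Add(Mul(Mul(-12, 1), 6), -10), Add(11, -4)) = Mul(Add(Mul(-12, 6), -10), 7) = Mul(Add(-72, -10), 7) = Mul(-82, 7) = -574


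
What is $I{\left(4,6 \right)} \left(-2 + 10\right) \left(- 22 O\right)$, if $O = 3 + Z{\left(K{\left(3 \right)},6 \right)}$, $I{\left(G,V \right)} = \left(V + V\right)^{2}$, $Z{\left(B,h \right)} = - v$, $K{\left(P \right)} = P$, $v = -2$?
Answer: $-126720$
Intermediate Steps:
$Z{\left(B,h \right)} = 2$ ($Z{\left(B,h \right)} = \left(-1\right) \left(-2\right) = 2$)
$I{\left(G,V \right)} = 4 V^{2}$ ($I{\left(G,V \right)} = \left(2 V\right)^{2} = 4 V^{2}$)
$O = 5$ ($O = 3 + 2 = 5$)
$I{\left(4,6 \right)} \left(-2 + 10\right) \left(- 22 O\right) = 4 \cdot 6^{2} \left(-2 + 10\right) \left(\left(-22\right) 5\right) = 4 \cdot 36 \cdot 8 \left(-110\right) = 144 \cdot 8 \left(-110\right) = 1152 \left(-110\right) = -126720$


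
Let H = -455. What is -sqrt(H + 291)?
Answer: -2*I*sqrt(41) ≈ -12.806*I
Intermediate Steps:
-sqrt(H + 291) = -sqrt(-455 + 291) = -sqrt(-164) = -2*I*sqrt(41)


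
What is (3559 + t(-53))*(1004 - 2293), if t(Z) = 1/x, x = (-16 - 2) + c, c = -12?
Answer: -137625241/30 ≈ -4.5875e+6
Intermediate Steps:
x = -30 (x = (-16 - 2) - 12 = -18 - 12 = -30)
t(Z) = -1/30 (t(Z) = 1/(-30) = -1/30)
(3559 + t(-53))*(1004 - 2293) = (3559 - 1/30)*(1004 - 2293) = (106769/30)*(-1289) = -137625241/30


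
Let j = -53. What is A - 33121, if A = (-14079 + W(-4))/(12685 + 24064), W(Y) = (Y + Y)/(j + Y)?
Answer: -69379129348/2094693 ≈ -33121.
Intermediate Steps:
W(Y) = 2*Y/(-53 + Y) (W(Y) = (Y + Y)/(-53 + Y) = (2*Y)/(-53 + Y) = 2*Y/(-53 + Y))
A = -802495/2094693 (A = (-14079 + 2*(-4)/(-53 - 4))/(12685 + 24064) = (-14079 + 2*(-4)/(-57))/36749 = (-14079 + 2*(-4)*(-1/57))*(1/36749) = (-14079 + 8/57)*(1/36749) = -802495/57*1/36749 = -802495/2094693 ≈ -0.38311)
A - 33121 = -802495/2094693 - 33121 = -69379129348/2094693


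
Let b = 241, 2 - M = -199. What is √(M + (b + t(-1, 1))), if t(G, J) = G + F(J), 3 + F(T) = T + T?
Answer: 2*√110 ≈ 20.976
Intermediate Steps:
M = 201 (M = 2 - 1*(-199) = 2 + 199 = 201)
F(T) = -3 + 2*T (F(T) = -3 + (T + T) = -3 + 2*T)
t(G, J) = -3 + G + 2*J (t(G, J) = G + (-3 + 2*J) = -3 + G + 2*J)
√(M + (b + t(-1, 1))) = √(201 + (241 + (-3 - 1 + 2*1))) = √(201 + (241 + (-3 - 1 + 2))) = √(201 + (241 - 2)) = √(201 + 239) = √440 = 2*√110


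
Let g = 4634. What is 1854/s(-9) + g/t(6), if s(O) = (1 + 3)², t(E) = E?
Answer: 21317/24 ≈ 888.21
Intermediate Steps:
s(O) = 16 (s(O) = 4² = 16)
1854/s(-9) + g/t(6) = 1854/16 + 4634/6 = 1854*(1/16) + 4634*(⅙) = 927/8 + 2317/3 = 21317/24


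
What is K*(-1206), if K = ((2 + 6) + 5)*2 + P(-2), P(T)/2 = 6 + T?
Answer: -41004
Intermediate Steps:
P(T) = 12 + 2*T (P(T) = 2*(6 + T) = 12 + 2*T)
K = 34 (K = ((2 + 6) + 5)*2 + (12 + 2*(-2)) = (8 + 5)*2 + (12 - 4) = 13*2 + 8 = 26 + 8 = 34)
K*(-1206) = 34*(-1206) = -41004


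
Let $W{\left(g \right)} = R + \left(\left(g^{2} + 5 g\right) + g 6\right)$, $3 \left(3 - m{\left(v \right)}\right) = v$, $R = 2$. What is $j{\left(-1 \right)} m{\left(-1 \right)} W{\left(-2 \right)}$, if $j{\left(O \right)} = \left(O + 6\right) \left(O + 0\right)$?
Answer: $\frac{800}{3} \approx 266.67$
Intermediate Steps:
$m{\left(v \right)} = 3 - \frac{v}{3}$
$W{\left(g \right)} = 2 + g^{2} + 11 g$ ($W{\left(g \right)} = 2 + \left(\left(g^{2} + 5 g\right) + g 6\right) = 2 + \left(\left(g^{2} + 5 g\right) + 6 g\right) = 2 + \left(g^{2} + 11 g\right) = 2 + g^{2} + 11 g$)
$j{\left(O \right)} = O \left(6 + O\right)$ ($j{\left(O \right)} = \left(6 + O\right) O = O \left(6 + O\right)$)
$j{\left(-1 \right)} m{\left(-1 \right)} W{\left(-2 \right)} = - (6 - 1) \left(3 - - \frac{1}{3}\right) \left(2 + \left(-2\right)^{2} + 11 \left(-2\right)\right) = \left(-1\right) 5 \left(3 + \frac{1}{3}\right) \left(2 + 4 - 22\right) = \left(-5\right) \frac{10}{3} \left(-16\right) = \left(- \frac{50}{3}\right) \left(-16\right) = \frac{800}{3}$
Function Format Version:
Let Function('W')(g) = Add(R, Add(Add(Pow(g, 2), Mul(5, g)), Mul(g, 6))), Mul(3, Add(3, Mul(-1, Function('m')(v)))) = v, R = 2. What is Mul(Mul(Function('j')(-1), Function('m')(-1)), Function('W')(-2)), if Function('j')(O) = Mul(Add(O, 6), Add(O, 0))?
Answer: Rational(800, 3) ≈ 266.67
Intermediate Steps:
Function('m')(v) = Add(3, Mul(Rational(-1, 3), v))
Function('W')(g) = Add(2, Pow(g, 2), Mul(11, g)) (Function('W')(g) = Add(2, Add(Add(Pow(g, 2), Mul(5, g)), Mul(g, 6))) = Add(2, Add(Add(Pow(g, 2), Mul(5, g)), Mul(6, g))) = Add(2, Add(Pow(g, 2), Mul(11, g))) = Add(2, Pow(g, 2), Mul(11, g)))
Function('j')(O) = Mul(O, Add(6, O)) (Function('j')(O) = Mul(Add(6, O), O) = Mul(O, Add(6, O)))
Mul(Mul(Function('j')(-1), Function('m')(-1)), Function('W')(-2)) = Mul(Mul(Mul(-1, Add(6, -1)), Add(3, Mul(Rational(-1, 3), -1))), Add(2, Pow(-2, 2), Mul(11, -2))) = Mul(Mul(Mul(-1, 5), Add(3, Rational(1, 3))), Add(2, 4, -22)) = Mul(Mul(-5, Rational(10, 3)), -16) = Mul(Rational(-50, 3), -16) = Rational(800, 3)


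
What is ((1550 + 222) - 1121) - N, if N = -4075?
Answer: 4726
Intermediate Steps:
((1550 + 222) - 1121) - N = ((1550 + 222) - 1121) - 1*(-4075) = (1772 - 1121) + 4075 = 651 + 4075 = 4726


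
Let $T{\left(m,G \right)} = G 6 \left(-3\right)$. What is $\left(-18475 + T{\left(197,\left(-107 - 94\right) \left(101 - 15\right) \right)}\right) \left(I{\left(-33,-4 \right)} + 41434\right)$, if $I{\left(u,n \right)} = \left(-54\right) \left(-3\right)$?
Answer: $12174026108$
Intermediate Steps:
$I{\left(u,n \right)} = 162$
$T{\left(m,G \right)} = - 18 G$ ($T{\left(m,G \right)} = 6 G \left(-3\right) = - 18 G$)
$\left(-18475 + T{\left(197,\left(-107 - 94\right) \left(101 - 15\right) \right)}\right) \left(I{\left(-33,-4 \right)} + 41434\right) = \left(-18475 - 18 \left(-107 - 94\right) \left(101 - 15\right)\right) \left(162 + 41434\right) = \left(-18475 - 18 \left(\left(-201\right) 86\right)\right) 41596 = \left(-18475 - -311148\right) 41596 = \left(-18475 + 311148\right) 41596 = 292673 \cdot 41596 = 12174026108$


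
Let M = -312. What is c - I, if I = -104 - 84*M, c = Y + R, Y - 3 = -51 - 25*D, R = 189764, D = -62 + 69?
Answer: 163437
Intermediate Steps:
D = 7
Y = -223 (Y = 3 + (-51 - 25*7) = 3 + (-51 - 175) = 3 - 226 = -223)
c = 189541 (c = -223 + 189764 = 189541)
I = 26104 (I = -104 - 84*(-312) = -104 + 26208 = 26104)
c - I = 189541 - 1*26104 = 189541 - 26104 = 163437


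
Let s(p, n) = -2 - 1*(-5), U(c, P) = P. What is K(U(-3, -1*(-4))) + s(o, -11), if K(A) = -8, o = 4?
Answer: -5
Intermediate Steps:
s(p, n) = 3 (s(p, n) = -2 + 5 = 3)
K(U(-3, -1*(-4))) + s(o, -11) = -8 + 3 = -5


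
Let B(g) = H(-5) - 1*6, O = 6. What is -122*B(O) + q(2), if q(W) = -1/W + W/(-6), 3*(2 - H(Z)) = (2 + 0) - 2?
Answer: 2923/6 ≈ 487.17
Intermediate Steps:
H(Z) = 2 (H(Z) = 2 - ((2 + 0) - 2)/3 = 2 - (2 - 2)/3 = 2 - 1/3*0 = 2 + 0 = 2)
q(W) = -1/W - W/6 (q(W) = -1/W + W*(-1/6) = -1/W - W/6)
B(g) = -4 (B(g) = 2 - 1*6 = 2 - 6 = -4)
-122*B(O) + q(2) = -122*(-4) + (-1/2 - 1/6*2) = 488 + (-1*1/2 - 1/3) = 488 + (-1/2 - 1/3) = 488 - 5/6 = 2923/6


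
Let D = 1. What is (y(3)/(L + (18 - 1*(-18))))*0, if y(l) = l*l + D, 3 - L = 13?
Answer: 0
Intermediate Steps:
L = -10 (L = 3 - 1*13 = 3 - 13 = -10)
y(l) = 1 + l² (y(l) = l*l + 1 = l² + 1 = 1 + l²)
(y(3)/(L + (18 - 1*(-18))))*0 = ((1 + 3²)/(-10 + (18 - 1*(-18))))*0 = ((1 + 9)/(-10 + (18 + 18)))*0 = (10/(-10 + 36))*0 = (10/26)*0 = ((1/26)*10)*0 = (5/13)*0 = 0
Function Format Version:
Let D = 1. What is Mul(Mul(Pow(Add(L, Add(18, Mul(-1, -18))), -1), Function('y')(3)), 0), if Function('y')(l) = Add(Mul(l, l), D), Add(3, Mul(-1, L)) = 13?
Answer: 0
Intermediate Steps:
L = -10 (L = Add(3, Mul(-1, 13)) = Add(3, -13) = -10)
Function('y')(l) = Add(1, Pow(l, 2)) (Function('y')(l) = Add(Mul(l, l), 1) = Add(Pow(l, 2), 1) = Add(1, Pow(l, 2)))
Mul(Mul(Pow(Add(L, Add(18, Mul(-1, -18))), -1), Function('y')(3)), 0) = Mul(Mul(Pow(Add(-10, Add(18, Mul(-1, -18))), -1), Add(1, Pow(3, 2))), 0) = Mul(Mul(Pow(Add(-10, Add(18, 18)), -1), Add(1, 9)), 0) = Mul(Mul(Pow(Add(-10, 36), -1), 10), 0) = Mul(Mul(Pow(26, -1), 10), 0) = Mul(Mul(Rational(1, 26), 10), 0) = Mul(Rational(5, 13), 0) = 0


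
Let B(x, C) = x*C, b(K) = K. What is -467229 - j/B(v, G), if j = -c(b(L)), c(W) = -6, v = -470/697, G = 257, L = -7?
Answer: -28218293364/60395 ≈ -4.6723e+5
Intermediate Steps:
v = -470/697 (v = -470*1/697 = -470/697 ≈ -0.67432)
j = 6 (j = -1*(-6) = 6)
B(x, C) = C*x
-467229 - j/B(v, G) = -467229 - 6/(257*(-470/697)) = -467229 - 6/(-120790/697) = -467229 - 6*(-697)/120790 = -467229 - 1*(-2091/60395) = -467229 + 2091/60395 = -28218293364/60395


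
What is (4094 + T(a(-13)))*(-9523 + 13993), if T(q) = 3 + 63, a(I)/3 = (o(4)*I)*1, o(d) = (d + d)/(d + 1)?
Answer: 18595200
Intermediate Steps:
o(d) = 2*d/(1 + d) (o(d) = (2*d)/(1 + d) = 2*d/(1 + d))
a(I) = 24*I/5 (a(I) = 3*(((2*4/(1 + 4))*I)*1) = 3*(((2*4/5)*I)*1) = 3*(((2*4*(⅕))*I)*1) = 3*((8*I/5)*1) = 3*(8*I/5) = 24*I/5)
T(q) = 66
(4094 + T(a(-13)))*(-9523 + 13993) = (4094 + 66)*(-9523 + 13993) = 4160*4470 = 18595200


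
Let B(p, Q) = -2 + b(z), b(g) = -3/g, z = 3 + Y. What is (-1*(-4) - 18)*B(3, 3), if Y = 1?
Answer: 77/2 ≈ 38.500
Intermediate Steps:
z = 4 (z = 3 + 1 = 4)
B(p, Q) = -11/4 (B(p, Q) = -2 - 3/4 = -2 - 3*¼ = -2 - ¾ = -11/4)
(-1*(-4) - 18)*B(3, 3) = (-1*(-4) - 18)*(-11/4) = (4 - 18)*(-11/4) = -14*(-11/4) = 77/2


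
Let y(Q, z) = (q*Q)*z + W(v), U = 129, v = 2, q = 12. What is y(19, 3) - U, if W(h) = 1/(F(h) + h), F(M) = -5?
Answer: 1664/3 ≈ 554.67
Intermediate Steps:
W(h) = 1/(-5 + h)
y(Q, z) = -⅓ + 12*Q*z (y(Q, z) = (12*Q)*z + 1/(-5 + 2) = 12*Q*z + 1/(-3) = 12*Q*z - ⅓ = -⅓ + 12*Q*z)
y(19, 3) - U = (-⅓ + 12*19*3) - 1*129 = (-⅓ + 684) - 129 = 2051/3 - 129 = 1664/3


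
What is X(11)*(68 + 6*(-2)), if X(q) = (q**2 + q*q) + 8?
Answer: 14000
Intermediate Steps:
X(q) = 8 + 2*q**2 (X(q) = (q**2 + q**2) + 8 = 2*q**2 + 8 = 8 + 2*q**2)
X(11)*(68 + 6*(-2)) = (8 + 2*11**2)*(68 + 6*(-2)) = (8 + 2*121)*(68 - 12) = (8 + 242)*56 = 250*56 = 14000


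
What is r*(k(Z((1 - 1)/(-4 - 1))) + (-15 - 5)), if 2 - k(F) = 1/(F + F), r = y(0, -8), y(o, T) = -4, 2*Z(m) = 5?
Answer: 364/5 ≈ 72.800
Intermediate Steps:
Z(m) = 5/2 (Z(m) = (½)*5 = 5/2)
r = -4
k(F) = 2 - 1/(2*F) (k(F) = 2 - 1/(F + F) = 2 - 1/(2*F))
r*(k(Z((1 - 1)/(-4 - 1))) + (-15 - 5)) = -4*((2 - 1/(2*5/2)) + (-15 - 5)) = -4*((2 - ½*⅖) - 20) = -4*((2 - ⅕) - 20) = -4*(9/5 - 20) = -4*(-91/5) = 364/5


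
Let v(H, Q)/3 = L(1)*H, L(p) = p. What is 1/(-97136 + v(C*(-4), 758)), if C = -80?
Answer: -1/96176 ≈ -1.0398e-5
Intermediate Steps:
v(H, Q) = 3*H (v(H, Q) = 3*(1*H) = 3*H)
1/(-97136 + v(C*(-4), 758)) = 1/(-97136 + 3*(-80*(-4))) = 1/(-97136 + 3*320) = 1/(-97136 + 960) = 1/(-96176) = -1/96176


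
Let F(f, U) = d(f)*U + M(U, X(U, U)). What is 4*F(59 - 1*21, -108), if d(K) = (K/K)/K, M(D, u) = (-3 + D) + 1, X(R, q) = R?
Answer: -8576/19 ≈ -451.37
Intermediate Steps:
M(D, u) = -2 + D
d(K) = 1/K
F(f, U) = -2 + U + U/f (F(f, U) = U/f + (-2 + U) = -2 + U + U/f)
4*F(59 - 1*21, -108) = 4*(-2 - 108 - 108/(59 - 1*21)) = 4*(-2 - 108 - 108/(59 - 21)) = 4*(-2 - 108 - 108/38) = 4*(-2 - 108 - 108*1/38) = 4*(-2 - 108 - 54/19) = 4*(-2144/19) = -8576/19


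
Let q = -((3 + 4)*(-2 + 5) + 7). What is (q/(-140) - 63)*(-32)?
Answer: 10048/5 ≈ 2009.6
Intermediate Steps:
q = -28 (q = -(7*3 + 7) = -(21 + 7) = -1*28 = -28)
(q/(-140) - 63)*(-32) = (-28/(-140) - 63)*(-32) = (-28*(-1/140) - 63)*(-32) = (⅕ - 63)*(-32) = -314/5*(-32) = 10048/5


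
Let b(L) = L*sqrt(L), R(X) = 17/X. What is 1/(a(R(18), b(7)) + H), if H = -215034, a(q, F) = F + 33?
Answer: -215001/46225429658 - 7*sqrt(7)/46225429658 ≈ -4.6515e-6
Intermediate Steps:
b(L) = L**(3/2)
a(q, F) = 33 + F
1/(a(R(18), b(7)) + H) = 1/((33 + 7**(3/2)) - 215034) = 1/((33 + 7*sqrt(7)) - 215034) = 1/(-215001 + 7*sqrt(7))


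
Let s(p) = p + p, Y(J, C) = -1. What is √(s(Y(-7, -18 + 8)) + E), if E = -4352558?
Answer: 4*I*√272035 ≈ 2086.3*I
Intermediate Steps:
s(p) = 2*p
√(s(Y(-7, -18 + 8)) + E) = √(2*(-1) - 4352558) = √(-2 - 4352558) = √(-4352560) = 4*I*√272035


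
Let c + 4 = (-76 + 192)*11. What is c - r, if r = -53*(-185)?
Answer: -8533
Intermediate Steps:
r = 9805
c = 1272 (c = -4 + (-76 + 192)*11 = -4 + 116*11 = -4 + 1276 = 1272)
c - r = 1272 - 1*9805 = 1272 - 9805 = -8533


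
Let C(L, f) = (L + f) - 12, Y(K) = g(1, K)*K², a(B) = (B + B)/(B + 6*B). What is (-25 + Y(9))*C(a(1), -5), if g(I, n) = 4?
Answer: -34983/7 ≈ -4997.6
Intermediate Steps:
a(B) = 2/7 (a(B) = (2*B)/((7*B)) = (2*B)*(1/(7*B)) = 2/7)
Y(K) = 4*K²
C(L, f) = -12 + L + f
(-25 + Y(9))*C(a(1), -5) = (-25 + 4*9²)*(-12 + 2/7 - 5) = (-25 + 4*81)*(-117/7) = (-25 + 324)*(-117/7) = 299*(-117/7) = -34983/7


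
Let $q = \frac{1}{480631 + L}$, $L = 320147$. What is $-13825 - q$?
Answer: $- \frac{11070755851}{800778} \approx -13825.0$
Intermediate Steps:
$q = \frac{1}{800778}$ ($q = \frac{1}{480631 + 320147} = \frac{1}{800778} \approx 1.2488 \cdot 10^{-6}$)
$-13825 - q = -13825 - \frac{1}{800778} = - \frac{11070755851}{800778}$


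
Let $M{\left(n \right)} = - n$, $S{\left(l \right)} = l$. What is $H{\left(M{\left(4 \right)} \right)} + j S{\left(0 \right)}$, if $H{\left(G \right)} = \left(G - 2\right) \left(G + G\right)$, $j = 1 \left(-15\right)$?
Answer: $48$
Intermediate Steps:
$j = -15$
$H{\left(G \right)} = 2 G \left(-2 + G\right)$ ($H{\left(G \right)} = \left(-2 + G\right) 2 G = 2 G \left(-2 + G\right)$)
$H{\left(M{\left(4 \right)} \right)} + j S{\left(0 \right)} = 2 \left(\left(-1\right) 4\right) \left(-2 - 4\right) - 0 = 2 \left(-4\right) \left(-2 - 4\right) + 0 = 2 \left(-4\right) \left(-6\right) + 0 = 48 + 0 = 48$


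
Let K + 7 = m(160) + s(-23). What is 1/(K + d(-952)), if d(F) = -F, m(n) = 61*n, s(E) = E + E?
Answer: 1/10659 ≈ 9.3817e-5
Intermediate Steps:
s(E) = 2*E
K = 9707 (K = -7 + (61*160 + 2*(-23)) = -7 + (9760 - 46) = -7 + 9714 = 9707)
1/(K + d(-952)) = 1/(9707 - 1*(-952)) = 1/(9707 + 952) = 1/10659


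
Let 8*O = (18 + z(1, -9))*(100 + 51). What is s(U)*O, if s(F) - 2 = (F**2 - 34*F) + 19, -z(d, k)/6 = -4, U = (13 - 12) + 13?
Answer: -821289/4 ≈ -2.0532e+5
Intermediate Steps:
U = 14 (U = 1 + 13 = 14)
z(d, k) = 24 (z(d, k) = -6*(-4) = 24)
s(F) = 21 + F**2 - 34*F (s(F) = 2 + ((F**2 - 34*F) + 19) = 2 + (19 + F**2 - 34*F) = 21 + F**2 - 34*F)
O = 3171/4 (O = ((18 + 24)*(100 + 51))/8 = (42*151)/8 = (1/8)*6342 = 3171/4 ≈ 792.75)
s(U)*O = (21 + 14**2 - 34*14)*(3171/4) = (21 + 196 - 476)*(3171/4) = -259*3171/4 = -821289/4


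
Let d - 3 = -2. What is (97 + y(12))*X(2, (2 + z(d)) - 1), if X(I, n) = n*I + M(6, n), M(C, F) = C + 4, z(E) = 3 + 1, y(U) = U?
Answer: 2180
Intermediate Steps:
d = 1 (d = 3 - 2 = 1)
z(E) = 4
M(C, F) = 4 + C
X(I, n) = 10 + I*n (X(I, n) = n*I + (4 + 6) = I*n + 10 = 10 + I*n)
(97 + y(12))*X(2, (2 + z(d)) - 1) = (97 + 12)*(10 + 2*((2 + 4) - 1)) = 109*(10 + 2*(6 - 1)) = 109*(10 + 2*5) = 109*(10 + 10) = 109*20 = 2180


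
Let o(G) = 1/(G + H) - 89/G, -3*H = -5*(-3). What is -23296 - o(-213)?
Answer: -1081745653/46434 ≈ -23296.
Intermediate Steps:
H = -5 (H = -(-5)*(-3)/3 = -⅓*15 = -5)
o(G) = 1/(-5 + G) - 89/G (o(G) = 1/(G - 5) - 89/G = 1/(-5 + G) - 89/G)
-23296 - o(-213) = -23296 - (445 - 88*(-213))/((-213)*(-5 - 213)) = -23296 - (-1)*(445 + 18744)/(213*(-218)) = -23296 - (-1)*(-1)*19189/(213*218) = -23296 - 1*19189/46434 = -23296 - 19189/46434 = -1081745653/46434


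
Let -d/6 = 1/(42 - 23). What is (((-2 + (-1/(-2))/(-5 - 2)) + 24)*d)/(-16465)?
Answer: 921/2189845 ≈ 0.00042058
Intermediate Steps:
d = -6/19 (d = -6/(42 - 23) = -6/19 ≈ -0.31579)
(((-2 + (-1/(-2))/(-5 - 2)) + 24)*d)/(-16465) = (((-2 + (-1/(-2))/(-5 - 2)) + 24)*(-6/19))/(-16465) = (((-2 + (-1*(-1/2))/(-7)) + 24)*(-6/19))*(-1/16465) = (((-2 - 1/7*1/2) + 24)*(-6/19))*(-1/16465) = (((-2 - 1/14) + 24)*(-6/19))*(-1/16465) = ((-29/14 + 24)*(-6/19))*(-1/16465) = ((307/14)*(-6/19))*(-1/16465) = -921/133*(-1/16465) = 921/2189845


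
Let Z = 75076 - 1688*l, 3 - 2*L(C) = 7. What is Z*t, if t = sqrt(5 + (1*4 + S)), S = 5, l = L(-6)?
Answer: 78452*sqrt(14) ≈ 2.9354e+5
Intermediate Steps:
L(C) = -2 (L(C) = 3/2 - 1/2*7 = 3/2 - 7/2 = -2)
l = -2
t = sqrt(14) (t = sqrt(5 + (1*4 + 5)) = sqrt(5 + (4 + 5)) = sqrt(5 + 9) = sqrt(14) ≈ 3.7417)
Z = 78452 (Z = 75076 - 1688*(-2) = 75076 + 3376 = 78452)
Z*t = 78452*sqrt(14)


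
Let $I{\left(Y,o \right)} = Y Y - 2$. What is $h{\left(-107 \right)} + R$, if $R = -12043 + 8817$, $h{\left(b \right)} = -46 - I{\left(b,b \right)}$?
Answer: $-14719$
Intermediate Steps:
$I{\left(Y,o \right)} = -2 + Y^{2}$ ($I{\left(Y,o \right)} = Y^{2} - 2 = -2 + Y^{2}$)
$h{\left(b \right)} = -44 - b^{2}$ ($h{\left(b \right)} = -46 - \left(-2 + b^{2}\right) = -44 - b^{2}$)
$R = -3226$
$h{\left(-107 \right)} + R = \left(-44 - \left(-107\right)^{2}\right) - 3226 = \left(-44 - 11449\right) - 3226 = -11493 - 3226 = -14719$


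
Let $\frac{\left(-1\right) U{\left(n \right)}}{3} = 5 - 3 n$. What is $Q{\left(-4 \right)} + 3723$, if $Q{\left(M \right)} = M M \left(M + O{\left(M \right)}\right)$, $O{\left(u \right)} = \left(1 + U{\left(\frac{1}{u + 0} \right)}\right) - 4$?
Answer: $3335$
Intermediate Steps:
$U{\left(n \right)} = -15 + 9 n$ ($U{\left(n \right)} = - 3 \left(5 - 3 n\right) = -15 + 9 n$)
$O{\left(u \right)} = -18 + \frac{9}{u}$ ($O{\left(u \right)} = \left(1 - \left(15 - \frac{9}{u + 0}\right)\right) - 4 = \left(1 - \left(15 - \frac{9}{u}\right)\right) - 4 = \left(-14 + \frac{9}{u}\right) - 4 = -18 + \frac{9}{u}$)
$Q{\left(M \right)} = M^{2} \left(-18 + M + \frac{9}{M}\right)$ ($Q{\left(M \right)} = M M \left(M - \left(18 - \frac{9}{M}\right)\right) = M^{2} \left(-18 + M + \frac{9}{M}\right)$)
$Q{\left(-4 \right)} + 3723 = - 4 \left(9 - 4 \left(-18 - 4\right)\right) + 3723 = - 4 \left(9 - -88\right) + 3723 = - 4 \left(9 + 88\right) + 3723 = \left(-4\right) 97 + 3723 = -388 + 3723 = 3335$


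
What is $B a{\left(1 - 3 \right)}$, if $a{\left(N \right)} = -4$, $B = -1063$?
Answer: $4252$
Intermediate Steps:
$B a{\left(1 - 3 \right)} = \left(-1063\right) \left(-4\right) = 4252$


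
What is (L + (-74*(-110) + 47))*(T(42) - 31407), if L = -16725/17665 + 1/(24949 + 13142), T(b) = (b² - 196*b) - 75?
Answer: -13935774237317350/44858501 ≈ -3.1066e+8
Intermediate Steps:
T(b) = -75 + b² - 196*b
L = -127410862/134575503 (L = -16725*1/17665 + 1/38091 = -3345/3533 + 1/38091 = -127410862/134575503 ≈ -0.94676)
(L + (-74*(-110) + 47))*(T(42) - 31407) = (-127410862/134575503 + (-74*(-110) + 47))*((-75 + 42² - 196*42) - 31407) = (-127410862/134575503 + (8140 + 47))*((-75 + 1764 - 8232) - 31407) = (-127410862/134575503 + 8187)*(-6543 - 31407) = (1101642232199/134575503)*(-37950) = -13935774237317350/44858501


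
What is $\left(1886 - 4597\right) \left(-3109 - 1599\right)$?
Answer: $12763388$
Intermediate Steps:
$\left(1886 - 4597\right) \left(-3109 - 1599\right) = \left(-2711\right) \left(-4708\right) = 12763388$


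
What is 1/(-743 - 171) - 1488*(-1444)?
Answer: 1963886207/914 ≈ 2.1487e+6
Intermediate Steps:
1/(-743 - 171) - 1488*(-1444) = 1/(-914) + 2148672 = -1/914 + 2148672 = 1963886207/914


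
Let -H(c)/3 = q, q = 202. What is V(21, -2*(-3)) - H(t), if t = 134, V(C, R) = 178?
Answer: 784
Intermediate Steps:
H(c) = -606 (H(c) = -3*202 = -606)
V(21, -2*(-3)) - H(t) = 178 - 1*(-606) = 178 + 606 = 784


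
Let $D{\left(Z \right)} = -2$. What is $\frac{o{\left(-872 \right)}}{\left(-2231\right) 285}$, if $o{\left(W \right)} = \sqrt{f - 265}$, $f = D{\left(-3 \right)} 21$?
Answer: $- \frac{i \sqrt{307}}{635835} \approx - 2.7557 \cdot 10^{-5} i$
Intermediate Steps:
$f = -42$ ($f = \left(-2\right) 21 = -42$)
$o{\left(W \right)} = i \sqrt{307}$ ($o{\left(W \right)} = \sqrt{-42 - 265} = \sqrt{-307} = i \sqrt{307}$)
$\frac{o{\left(-872 \right)}}{\left(-2231\right) 285} = \frac{i \sqrt{307}}{\left(-2231\right) 285} = \frac{i \sqrt{307}}{-635835} = i \sqrt{307} \left(- \frac{1}{635835}\right) = - \frac{i \sqrt{307}}{635835}$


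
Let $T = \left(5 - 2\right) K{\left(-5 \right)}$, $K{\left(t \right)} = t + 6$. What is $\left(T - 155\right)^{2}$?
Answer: $23104$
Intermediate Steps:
$K{\left(t \right)} = 6 + t$
$T = 3$ ($T = \left(5 - 2\right) \left(6 - 5\right) = 3 \cdot 1 = 3$)
$\left(T - 155\right)^{2} = \left(3 - 155\right)^{2} = \left(-152\right)^{2} = 23104$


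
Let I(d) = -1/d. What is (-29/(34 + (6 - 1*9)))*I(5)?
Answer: 29/155 ≈ 0.18710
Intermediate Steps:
(-29/(34 + (6 - 1*9)))*I(5) = (-29/(34 + (6 - 1*9)))*(-1/5) = (-29/(34 + (6 - 9)))*(-1*1/5) = -29/(34 - 3)*(-1/5) = -29/31*(-1/5) = 29/155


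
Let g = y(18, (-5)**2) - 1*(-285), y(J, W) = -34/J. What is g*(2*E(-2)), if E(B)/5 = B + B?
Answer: -101920/9 ≈ -11324.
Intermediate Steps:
E(B) = 10*B (E(B) = 5*(B + B) = 5*(2*B) = 10*B)
g = 2548/9 (g = -34/18 - 1*(-285) = -34*1/18 + 285 = -17/9 + 285 = 2548/9 ≈ 283.11)
g*(2*E(-2)) = 2548*(2*(10*(-2)))/9 = 2548*(2*(-20))/9 = (2548/9)*(-40) = -101920/9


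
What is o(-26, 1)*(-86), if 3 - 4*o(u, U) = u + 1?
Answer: -602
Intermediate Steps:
o(u, U) = ½ - u/4 (o(u, U) = ¾ - (u + 1)/4 = ¾ - (1 + u)/4 = ¾ + (-¼ - u/4) = ½ - u/4)
o(-26, 1)*(-86) = (½ - ¼*(-26))*(-86) = (½ + 13/2)*(-86) = 7*(-86) = -602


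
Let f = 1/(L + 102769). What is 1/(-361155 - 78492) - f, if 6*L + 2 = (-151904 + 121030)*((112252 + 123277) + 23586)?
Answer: -3998331008/1758434101128003 ≈ -2.2738e-6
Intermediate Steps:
L = -3999958256/3 (L = -1/3 + ((-151904 + 121030)*((112252 + 123277) + 23586))/6 = -1/3 + (-30874*(235529 + 23586))/6 = -1/3 + (-30874*259115)/6 = -1/3 + (1/6)*(-7999916510) = -1/3 - 3999958255/3 = -3999958256/3 ≈ -1.3333e+9)
f = -3/3999649949 (f = 1/(-3999958256/3 + 102769) = 1/(-3999649949/3) = -3/3999649949 ≈ -7.5007e-10)
1/(-361155 - 78492) - f = 1/(-361155 - 78492) - 1*(-3/3999649949) = 1/(-439647) + 3/3999649949 = -1/439647 + 3/3999649949 = -3998331008/1758434101128003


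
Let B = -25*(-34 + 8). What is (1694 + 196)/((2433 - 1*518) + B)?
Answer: 14/19 ≈ 0.73684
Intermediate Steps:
B = 650 (B = -25*(-26) = 650)
(1694 + 196)/((2433 - 1*518) + B) = (1694 + 196)/((2433 - 1*518) + 650) = 1890/((2433 - 518) + 650) = 1890/(1915 + 650) = 1890/2565 = 1890*(1/2565) = 14/19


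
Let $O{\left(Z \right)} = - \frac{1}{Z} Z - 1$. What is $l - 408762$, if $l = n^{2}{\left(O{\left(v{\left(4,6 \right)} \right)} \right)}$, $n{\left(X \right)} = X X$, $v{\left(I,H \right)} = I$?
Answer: $-408746$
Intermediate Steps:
$O{\left(Z \right)} = -2$ ($O{\left(Z \right)} = -1 - 1 = -2$)
$n{\left(X \right)} = X^{2}$
$l = 16$ ($l = \left(\left(-2\right)^{2}\right)^{2} = 4^{2} = 16$)
$l - 408762 = 16 - 408762 = -408746$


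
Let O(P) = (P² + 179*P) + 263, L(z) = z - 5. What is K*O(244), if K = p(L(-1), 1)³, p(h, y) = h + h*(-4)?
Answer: 603466200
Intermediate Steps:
L(z) = -5 + z
p(h, y) = -3*h (p(h, y) = h - 4*h = -3*h)
O(P) = 263 + P² + 179*P
K = 5832 (K = (-3*(-5 - 1))³ = (-3*(-6))³ = 18³ = 5832)
K*O(244) = 5832*(263 + 244² + 179*244) = 5832*(263 + 59536 + 43676) = 5832*103475 = 603466200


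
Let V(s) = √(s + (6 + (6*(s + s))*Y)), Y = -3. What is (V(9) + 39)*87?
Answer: 3393 + 87*I*√309 ≈ 3393.0 + 1529.3*I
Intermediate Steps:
V(s) = √(6 - 35*s) (V(s) = √(s + (6 + (6*(s + s))*(-3))) = √(s + (6 + (6*(2*s))*(-3))) = √(s + (6 + (12*s)*(-3))) = √(s + (6 - 36*s)) = √(6 - 35*s))
(V(9) + 39)*87 = (√(6 - 35*9) + 39)*87 = (√(6 - 315) + 39)*87 = (√(-309) + 39)*87 = (I*√309 + 39)*87 = (39 + I*√309)*87 = 3393 + 87*I*√309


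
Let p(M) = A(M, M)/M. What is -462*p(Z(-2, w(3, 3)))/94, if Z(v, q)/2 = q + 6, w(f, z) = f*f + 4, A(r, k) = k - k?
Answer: 0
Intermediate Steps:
A(r, k) = 0
w(f, z) = 4 + f² (w(f, z) = f² + 4 = 4 + f²)
Z(v, q) = 12 + 2*q (Z(v, q) = 2*(q + 6) = 2*(6 + q) = 12 + 2*q)
p(M) = 0 (p(M) = 0/M = 0)
-462*p(Z(-2, w(3, 3)))/94 = -0/94 = -462*0 = 0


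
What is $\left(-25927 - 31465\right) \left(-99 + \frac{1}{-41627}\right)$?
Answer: $\frac{236516679008}{41627} \approx 5.6818 \cdot 10^{6}$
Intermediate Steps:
$\left(-25927 - 31465\right) \left(-99 + \frac{1}{-41627}\right) = - 57392 \left(-99 - \frac{1}{41627}\right) = \left(-57392\right) \left(- \frac{4121074}{41627}\right) = \frac{236516679008}{41627}$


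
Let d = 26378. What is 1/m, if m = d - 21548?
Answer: 1/4830 ≈ 0.00020704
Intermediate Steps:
m = 4830 (m = 26378 - 21548 = 4830)
1/m = 1/4830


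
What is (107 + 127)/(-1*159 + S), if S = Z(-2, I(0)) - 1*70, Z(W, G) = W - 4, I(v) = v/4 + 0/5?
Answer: -234/235 ≈ -0.99574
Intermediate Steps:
I(v) = v/4 (I(v) = v*(1/4) + 0*(1/5) = v/4 + 0 = v/4)
Z(W, G) = -4 + W
S = -76 (S = (-4 - 2) - 1*70 = -6 - 70 = -76)
(107 + 127)/(-1*159 + S) = (107 + 127)/(-1*159 - 76) = 234/(-159 - 76) = 234/(-235) = -1/235*234 = -234/235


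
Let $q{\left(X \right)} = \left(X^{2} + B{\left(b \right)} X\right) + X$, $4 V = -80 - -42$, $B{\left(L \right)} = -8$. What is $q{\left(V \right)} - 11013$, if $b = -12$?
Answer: $- \frac{43425}{4} \approx -10856.0$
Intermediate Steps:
$V = - \frac{19}{2}$ ($V = \frac{-80 - -42}{4} = \frac{-80 + 42}{4} = \frac{1}{4} \left(-38\right) = - \frac{19}{2} \approx -9.5$)
$q{\left(X \right)} = X^{2} - 7 X$ ($q{\left(X \right)} = \left(X^{2} - 8 X\right) + X = X^{2} - 7 X$)
$q{\left(V \right)} - 11013 = - \frac{19 \left(-7 - \frac{19}{2}\right)}{2} - 11013 = \left(- \frac{19}{2}\right) \left(- \frac{33}{2}\right) - 11013 = \frac{627}{4} - 11013 = - \frac{43425}{4}$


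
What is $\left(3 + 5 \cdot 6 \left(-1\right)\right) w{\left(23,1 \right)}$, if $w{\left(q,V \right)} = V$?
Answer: $-27$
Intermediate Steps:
$\left(3 + 5 \cdot 6 \left(-1\right)\right) w{\left(23,1 \right)} = \left(3 + 5 \cdot 6 \left(-1\right)\right) 1 = \left(3 + 5 \left(-6\right)\right) 1 = \left(3 - 30\right) 1 = \left(-27\right) 1 = -27$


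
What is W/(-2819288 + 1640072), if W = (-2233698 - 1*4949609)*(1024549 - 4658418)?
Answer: -26103196624783/1179216 ≈ -2.2136e+7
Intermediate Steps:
W = 26103196624783 (W = (-2233698 - 4949609)*(-3633869) = -7183307*(-3633869) = 26103196624783)
W/(-2819288 + 1640072) = 26103196624783/(-2819288 + 1640072) = 26103196624783/(-1179216) = 26103196624783*(-1/1179216) = -26103196624783/1179216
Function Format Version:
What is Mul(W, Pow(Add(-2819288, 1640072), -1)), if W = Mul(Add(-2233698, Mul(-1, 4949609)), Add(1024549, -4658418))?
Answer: Rational(-26103196624783, 1179216) ≈ -2.2136e+7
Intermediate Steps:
W = 26103196624783 (W = Mul(Add(-2233698, -4949609), -3633869) = Mul(-7183307, -3633869) = 26103196624783)
Mul(W, Pow(Add(-2819288, 1640072), -1)) = Mul(26103196624783, Pow(Add(-2819288, 1640072), -1)) = Mul(26103196624783, Pow(-1179216, -1)) = Mul(26103196624783, Rational(-1, 1179216)) = Rational(-26103196624783, 1179216)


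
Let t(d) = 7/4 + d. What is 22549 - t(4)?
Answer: 90173/4 ≈ 22543.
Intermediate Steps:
t(d) = 7/4 + d (t(d) = 7*(¼) + d = 7/4 + d)
22549 - t(4) = 22549 - (7/4 + 4) = 22549 - 1*23/4 = 22549 - 23/4 = 90173/4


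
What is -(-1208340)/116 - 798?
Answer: 278943/29 ≈ 9618.7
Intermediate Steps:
-(-1208340)/116 - 798 = -959*(-315/29) - 798 = 302085/29 - 798 = 278943/29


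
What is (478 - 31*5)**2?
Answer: 104329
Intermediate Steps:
(478 - 31*5)**2 = (478 - 155)**2 = 323**2 = 104329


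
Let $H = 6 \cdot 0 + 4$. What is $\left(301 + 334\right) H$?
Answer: $2540$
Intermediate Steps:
$H = 4$ ($H = 0 + 4 = 4$)
$\left(301 + 334\right) H = \left(301 + 334\right) 4 = 635 \cdot 4 = 2540$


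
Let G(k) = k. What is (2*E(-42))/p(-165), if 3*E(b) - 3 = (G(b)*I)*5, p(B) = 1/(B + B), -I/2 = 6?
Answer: -555060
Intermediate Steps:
I = -12 (I = -2*6 = -12)
p(B) = 1/(2*B)
E(b) = 1 - 20*b (E(b) = 1 + ((b*(-12))*5)/3 = 1 + (-12*b*5)/3 = 1 + (-60*b)/3 = 1 - 20*b)
(2*E(-42))/p(-165) = (2*(1 - 20*(-42)))/(((½)/(-165))) = (2*(1 + 840))/(((½)*(-1/165))) = (2*841)/(-1/330) = 1682*(-330) = -555060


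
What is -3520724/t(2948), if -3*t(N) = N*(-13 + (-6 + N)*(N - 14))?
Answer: 2640543/6361647655 ≈ 0.00041507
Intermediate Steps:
t(N) = -N*(-13 + (-14 + N)*(-6 + N))/3 (t(N) = -N*(-13 + (-6 + N)*(N - 14))/3 = -N*(-13 + (-6 + N)*(-14 + N))/3 = -N*(-13 + (-14 + N)*(-6 + N))/3)
-3520724/t(2948) = -3520724*3/(2948*(-71 - 1*2948² + 20*2948)) = -3520724*3/(2948*(-71 - 1*8690704 + 58960)) = -3520724*3/(2948*(-71 - 8690704 + 58960)) = -3520724/((⅓)*2948*(-8631815)) = -3520724/(-25446590620/3) = -3520724*(-3/25446590620) = 2640543/6361647655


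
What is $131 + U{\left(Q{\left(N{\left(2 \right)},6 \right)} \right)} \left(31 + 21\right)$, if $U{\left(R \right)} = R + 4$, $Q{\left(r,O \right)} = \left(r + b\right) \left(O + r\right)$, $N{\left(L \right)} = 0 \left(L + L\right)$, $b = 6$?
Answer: $2211$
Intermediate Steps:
$N{\left(L \right)} = 0$ ($N{\left(L \right)} = 0 \cdot 2 L = 0$)
$Q{\left(r,O \right)} = \left(6 + r\right) \left(O + r\right)$ ($Q{\left(r,O \right)} = \left(r + 6\right) \left(O + r\right) = \left(6 + r\right) \left(O + r\right)$)
$U{\left(R \right)} = 4 + R$
$131 + U{\left(Q{\left(N{\left(2 \right)},6 \right)} \right)} \left(31 + 21\right) = 131 + \left(4 + \left(0^{2} + 6 \cdot 6 + 6 \cdot 0 + 6 \cdot 0\right)\right) \left(31 + 21\right) = 131 + \left(4 + \left(0 + 36 + 0 + 0\right)\right) 52 = 131 + \left(4 + 36\right) 52 = 131 + 40 \cdot 52 = 131 + 2080 = 2211$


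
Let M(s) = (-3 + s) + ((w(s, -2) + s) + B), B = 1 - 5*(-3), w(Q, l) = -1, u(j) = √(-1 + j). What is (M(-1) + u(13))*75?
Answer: 750 + 150*√3 ≈ 1009.8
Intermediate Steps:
B = 16 (B = 1 + 15 = 16)
M(s) = 12 + 2*s (M(s) = (-3 + s) + ((-1 + s) + 16) = (-3 + s) + (15 + s) = 12 + 2*s)
(M(-1) + u(13))*75 = ((12 + 2*(-1)) + √(-1 + 13))*75 = ((12 - 2) + √12)*75 = (10 + 2*√3)*75 = 750 + 150*√3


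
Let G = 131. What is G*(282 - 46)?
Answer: 30916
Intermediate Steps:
G*(282 - 46) = 131*(282 - 46) = 131*236 = 30916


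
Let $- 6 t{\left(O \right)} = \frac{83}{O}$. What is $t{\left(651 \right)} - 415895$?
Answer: $- \frac{1624485953}{3906} \approx -4.159 \cdot 10^{5}$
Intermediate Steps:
$t{\left(O \right)} = - \frac{83}{6 O}$ ($t{\left(O \right)} = - \frac{83 \frac{1}{O}}{6} = - \frac{83}{6 O}$)
$t{\left(651 \right)} - 415895 = - \frac{83}{6 \cdot 651} - 415895 = \left(- \frac{83}{6}\right) \frac{1}{651} - 415895 = - \frac{83}{3906} - 415895 = - \frac{1624485953}{3906}$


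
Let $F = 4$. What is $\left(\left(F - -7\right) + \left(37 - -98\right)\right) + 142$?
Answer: $288$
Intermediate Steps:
$\left(\left(F - -7\right) + \left(37 - -98\right)\right) + 142 = \left(\left(4 - -7\right) + \left(37 - -98\right)\right) + 142 = \left(\left(4 + 7\right) + \left(37 + 98\right)\right) + 142 = \left(11 + 135\right) + 142 = 146 + 142 = 288$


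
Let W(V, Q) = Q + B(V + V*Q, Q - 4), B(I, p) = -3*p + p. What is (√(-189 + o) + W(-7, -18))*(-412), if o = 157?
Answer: -10712 - 1648*I*√2 ≈ -10712.0 - 2330.6*I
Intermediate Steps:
B(I, p) = -2*p
W(V, Q) = 8 - Q (W(V, Q) = Q - 2*(Q - 4) = Q - 2*(-4 + Q) = Q + (8 - 2*Q) = 8 - Q)
(√(-189 + o) + W(-7, -18))*(-412) = (√(-189 + 157) + (8 - 1*(-18)))*(-412) = (√(-32) + (8 + 18))*(-412) = (4*I*√2 + 26)*(-412) = (26 + 4*I*√2)*(-412) = -10712 - 1648*I*√2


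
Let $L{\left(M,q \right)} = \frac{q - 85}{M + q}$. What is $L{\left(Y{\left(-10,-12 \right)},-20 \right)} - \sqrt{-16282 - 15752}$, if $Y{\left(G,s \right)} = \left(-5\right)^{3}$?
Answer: $\frac{21}{29} - i \sqrt{32034} \approx 0.72414 - 178.98 i$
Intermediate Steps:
$Y{\left(G,s \right)} = -125$
$L{\left(M,q \right)} = \frac{-85 + q}{M + q}$
$L{\left(Y{\left(-10,-12 \right)},-20 \right)} - \sqrt{-16282 - 15752} = \frac{-85 - 20}{-125 - 20} - \sqrt{-16282 - 15752} = \frac{1}{-145} \left(-105\right) - \sqrt{-16282 - 15752} = \left(- \frac{1}{145}\right) \left(-105\right) - \sqrt{-32034} = \frac{21}{29} - i \sqrt{32034}$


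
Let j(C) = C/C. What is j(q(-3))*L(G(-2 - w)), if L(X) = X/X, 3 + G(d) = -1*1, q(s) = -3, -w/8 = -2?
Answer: 1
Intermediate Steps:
w = 16 (w = -8*(-2) = 16)
j(C) = 1
G(d) = -4 (G(d) = -3 - 1*1 = -3 - 1 = -4)
L(X) = 1
j(q(-3))*L(G(-2 - w)) = 1*1 = 1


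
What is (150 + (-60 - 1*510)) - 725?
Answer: -1145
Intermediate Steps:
(150 + (-60 - 1*510)) - 725 = (150 + (-60 - 510)) - 725 = (150 - 570) - 725 = -420 - 725 = -1145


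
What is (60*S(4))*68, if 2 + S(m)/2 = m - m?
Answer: -16320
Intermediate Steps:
S(m) = -4 (S(m) = -4 + 2*(m - m) = -4 + 2*0 = -4 + 0 = -4)
(60*S(4))*68 = (60*(-4))*68 = -240*68 = -16320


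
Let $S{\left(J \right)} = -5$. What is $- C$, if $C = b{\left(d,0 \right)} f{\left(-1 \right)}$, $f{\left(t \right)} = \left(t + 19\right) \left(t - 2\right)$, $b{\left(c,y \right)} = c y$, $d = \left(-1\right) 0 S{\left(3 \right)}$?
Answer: $0$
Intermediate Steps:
$d = 0$ ($d = \left(-1\right) 0 \left(-5\right) = 0 \left(-5\right) = 0$)
$f{\left(t \right)} = \left(-2 + t\right) \left(19 + t\right)$ ($f{\left(t \right)} = \left(19 + t\right) \left(-2 + t\right) = \left(-2 + t\right) \left(19 + t\right)$)
$C = 0$ ($C = 0 \cdot 0 \left(-38 + \left(-1\right)^{2} + 17 \left(-1\right)\right) = 0 \left(-38 + 1 - 17\right) = 0 \left(-54\right) = 0$)
$- C = \left(-1\right) 0 = 0$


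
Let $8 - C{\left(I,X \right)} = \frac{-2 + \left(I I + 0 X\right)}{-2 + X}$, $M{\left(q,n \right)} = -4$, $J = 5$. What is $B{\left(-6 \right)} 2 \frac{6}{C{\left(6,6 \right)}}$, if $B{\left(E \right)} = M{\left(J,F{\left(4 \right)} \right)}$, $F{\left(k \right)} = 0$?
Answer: $96$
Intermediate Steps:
$B{\left(E \right)} = -4$
$C{\left(I,X \right)} = 8 - \frac{-2 + I^{2}}{-2 + X}$ ($C{\left(I,X \right)} = 8 - \frac{-2 + \left(I I + 0 X\right)}{-2 + X} = 8 - \frac{-2 + \left(I^{2} + 0\right)}{-2 + X} = 8 - \frac{-2 + I^{2}}{-2 + X}$)
$B{\left(-6 \right)} 2 \frac{6}{C{\left(6,6 \right)}} = \left(-4\right) 2 \frac{6}{\frac{1}{-2 + 6} \left(-14 - 6^{2} + 8 \cdot 6\right)} = - 8 \frac{6}{\frac{1}{4} \left(-14 - 36 + 48\right)} = - 8 \frac{6}{\frac{1}{4} \left(-2\right)} = - 8 \frac{6}{- \frac{1}{2}} = - 8 \cdot 6 \left(-2\right) = \left(-8\right) \left(-12\right) = 96$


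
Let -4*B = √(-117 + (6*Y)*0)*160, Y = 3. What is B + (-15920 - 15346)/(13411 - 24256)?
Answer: 3474/1205 - 120*I*√13 ≈ 2.883 - 432.67*I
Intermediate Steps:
B = -120*I*√13 (B = -√(-117 + (6*3)*0)*160/4 = -√(-117 + 18*0)*160/4 = -√(-117 + 0)*160/4 = -√(-117)*160/4 = -3*I*√13*160/4 = -120*I*√13 ≈ -432.67*I)
B + (-15920 - 15346)/(13411 - 24256) = -120*I*√13 + (-15920 - 15346)/(13411 - 24256) = -120*I*√13 - 31266/(-10845) = -120*I*√13 - 31266*(-1/10845) = -120*I*√13 + 3474/1205 = 3474/1205 - 120*I*√13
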